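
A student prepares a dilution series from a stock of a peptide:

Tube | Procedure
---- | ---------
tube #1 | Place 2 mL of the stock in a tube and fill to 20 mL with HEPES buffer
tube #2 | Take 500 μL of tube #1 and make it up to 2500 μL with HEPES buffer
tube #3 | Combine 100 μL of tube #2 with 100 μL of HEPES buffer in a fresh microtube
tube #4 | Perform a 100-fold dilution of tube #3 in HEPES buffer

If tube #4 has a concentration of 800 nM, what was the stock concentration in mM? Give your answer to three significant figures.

Step 1: 2 mL brought to 20 mL → factor 20/2 = 10
Step 2: 500 μL brought to 2500 μL → factor 2500/500 = 5
Step 3: 100 μL + 100 μL = 200 μL total → factor 200/100 = 2
Step 4: 100-fold → factor 100
Overall dilution factor = 10 × 5 × 2 × 100 = 10000
Stock = 800 nM × 10000 = 8.000 × 10^6 nM = 8.00 mM

8.00 mM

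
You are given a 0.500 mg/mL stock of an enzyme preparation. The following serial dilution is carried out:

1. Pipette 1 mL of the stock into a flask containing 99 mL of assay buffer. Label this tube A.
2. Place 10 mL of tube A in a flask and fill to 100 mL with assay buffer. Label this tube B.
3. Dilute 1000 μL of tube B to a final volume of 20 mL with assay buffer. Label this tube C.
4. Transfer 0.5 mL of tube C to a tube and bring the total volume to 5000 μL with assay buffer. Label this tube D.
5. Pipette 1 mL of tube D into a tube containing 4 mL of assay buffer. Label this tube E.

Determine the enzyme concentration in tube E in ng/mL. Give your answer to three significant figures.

0.500 ng/mL

Step 1: 1 mL + 99 mL = 100 mL total → factor 100/1 = 100
Step 2: 10 mL brought to 100 mL → factor 100/10 = 10
Step 3: 1000 μL brought to 20 mL → factor 20000/1000 = 20
Step 4: 0.5 mL brought to 5000 μL → factor 5/0.5 = 10
Step 5: 1 mL + 4 mL = 5 mL total → factor 5/1 = 5
Overall dilution factor = 100 × 10 × 20 × 10 × 5 = 1 × 10^6
Final = 0.500 mg/mL / 1 × 10^6 = 5.000 × 10^-7 mg/mL = 0.500 ng/mL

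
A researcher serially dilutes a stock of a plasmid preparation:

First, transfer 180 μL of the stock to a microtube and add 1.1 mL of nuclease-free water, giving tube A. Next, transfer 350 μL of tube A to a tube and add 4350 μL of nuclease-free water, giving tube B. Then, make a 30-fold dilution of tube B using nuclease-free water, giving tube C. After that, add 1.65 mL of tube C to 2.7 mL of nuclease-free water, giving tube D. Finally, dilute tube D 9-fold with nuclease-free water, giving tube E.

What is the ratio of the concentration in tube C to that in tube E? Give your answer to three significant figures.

23.7

Step 1: 180 μL + 1.1 mL = 1280 μL total → factor 1280/180 = 7.1111
Step 2: 350 μL + 4350 μL = 4700 μL total → factor 4700/350 = 13.429
Step 3: 30-fold → factor 30
Step 4: 1.65 mL + 2.7 mL = 4.35 mL total → factor 4.35/1.65 = 2.6364
Step 5: 9-fold → factor 9
Dilution factor to tube C = 2864.8; to tube E = 67973
[tube C]/[tube E] = (factor to tube E)/(factor to tube C) = 67973/2864.8 = 23.7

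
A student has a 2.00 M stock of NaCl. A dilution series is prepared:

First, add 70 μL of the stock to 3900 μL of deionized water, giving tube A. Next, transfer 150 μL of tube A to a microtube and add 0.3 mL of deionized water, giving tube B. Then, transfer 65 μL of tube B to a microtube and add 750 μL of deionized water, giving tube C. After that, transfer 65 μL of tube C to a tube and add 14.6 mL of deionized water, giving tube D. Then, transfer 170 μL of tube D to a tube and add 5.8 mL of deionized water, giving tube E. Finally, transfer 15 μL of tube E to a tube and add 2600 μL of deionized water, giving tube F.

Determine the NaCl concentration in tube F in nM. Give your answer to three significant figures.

Step 1: 70 μL + 3900 μL = 3970 μL total → factor 3970/70 = 56.714
Step 2: 150 μL + 0.3 mL = 450 μL total → factor 450/150 = 3
Step 3: 65 μL + 750 μL = 815 μL total → factor 815/65 = 12.538
Step 4: 65 μL + 14.6 mL = 14665 μL total → factor 14665/65 = 225.62
Step 5: 170 μL + 5.8 mL = 5970 μL total → factor 5970/170 = 35.118
Step 6: 15 μL + 2600 μL = 2615 μL total → factor 2615/15 = 174.33
Overall dilution factor = 56.714 × 3 × 12.538 × 225.62 × 35.118 × 174.33 = 2.9467 × 10^9
Final = 2.00 M / 2.9467 × 10^9 = 6.787 × 10^-10 M = 0.679 nM

0.679 nM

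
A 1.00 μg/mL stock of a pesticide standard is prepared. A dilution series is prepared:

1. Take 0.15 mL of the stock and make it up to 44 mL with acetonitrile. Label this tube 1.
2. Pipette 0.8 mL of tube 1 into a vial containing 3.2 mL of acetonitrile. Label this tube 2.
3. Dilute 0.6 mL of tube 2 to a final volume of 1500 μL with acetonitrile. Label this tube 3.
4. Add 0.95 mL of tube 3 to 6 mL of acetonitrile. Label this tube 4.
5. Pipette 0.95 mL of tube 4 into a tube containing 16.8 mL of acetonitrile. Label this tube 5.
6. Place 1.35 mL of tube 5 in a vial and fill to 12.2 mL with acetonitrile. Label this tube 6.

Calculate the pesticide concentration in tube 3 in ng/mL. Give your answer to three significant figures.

0.273 ng/mL

Step 1: 0.15 mL brought to 44 mL → factor 44/0.15 = 293.33
Step 2: 0.8 mL + 3.2 mL = 4 mL total → factor 4/0.8 = 5
Step 3: 0.6 mL brought to 1500 μL → factor 1.5/0.6 = 2.5
Dilution factor through tube 3 = 293.33 × 5 × 2.5 = 3666.7
[tube 3] = 1.00 μg/mL / 3666.7 = 0.0002727 μg/mL = 0.273 ng/mL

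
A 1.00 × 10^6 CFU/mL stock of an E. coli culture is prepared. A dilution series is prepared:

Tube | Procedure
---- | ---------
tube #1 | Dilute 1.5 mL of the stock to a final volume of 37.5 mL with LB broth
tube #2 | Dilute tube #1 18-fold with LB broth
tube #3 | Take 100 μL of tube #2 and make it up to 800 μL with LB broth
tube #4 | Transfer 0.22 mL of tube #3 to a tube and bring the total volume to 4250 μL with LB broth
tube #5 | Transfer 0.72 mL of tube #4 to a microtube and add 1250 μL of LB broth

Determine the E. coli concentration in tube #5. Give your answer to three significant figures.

5.26 CFU/mL

Step 1: 1.5 mL brought to 37.5 mL → factor 37.5/1.5 = 25
Step 2: 18-fold → factor 18
Step 3: 100 μL brought to 800 μL → factor 800/100 = 8
Step 4: 0.22 mL brought to 4250 μL → factor 4.25/0.22 = 19.318
Step 5: 0.72 mL + 1250 μL = 1.97 mL total → factor 1.97/0.72 = 2.7361
Overall dilution factor = 25 × 18 × 8 × 19.318 × 2.7361 = 1.9028 × 10^5
Final = 1.00 × 10^6 CFU/mL / 1.9028 × 10^5 = 5.26 CFU/mL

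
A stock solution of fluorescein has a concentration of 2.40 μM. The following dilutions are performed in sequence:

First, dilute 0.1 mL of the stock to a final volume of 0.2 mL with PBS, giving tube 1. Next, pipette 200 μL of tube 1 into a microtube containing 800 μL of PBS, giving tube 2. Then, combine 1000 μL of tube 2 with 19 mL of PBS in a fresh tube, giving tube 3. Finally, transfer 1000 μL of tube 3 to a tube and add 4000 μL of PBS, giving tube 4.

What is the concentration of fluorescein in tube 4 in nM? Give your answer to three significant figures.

2.40 nM

Step 1: 0.1 mL brought to 0.2 mL → factor 0.2/0.1 = 2
Step 2: 200 μL + 800 μL = 1000 μL total → factor 1000/200 = 5
Step 3: 1000 μL + 19 mL = 20000 μL total → factor 20000/1000 = 20
Step 4: 1000 μL + 4000 μL = 5000 μL total → factor 5000/1000 = 5
Overall dilution factor = 2 × 5 × 20 × 5 = 1000
Final = 2.40 μM / 1000 = 0.002400 μM = 2.40 nM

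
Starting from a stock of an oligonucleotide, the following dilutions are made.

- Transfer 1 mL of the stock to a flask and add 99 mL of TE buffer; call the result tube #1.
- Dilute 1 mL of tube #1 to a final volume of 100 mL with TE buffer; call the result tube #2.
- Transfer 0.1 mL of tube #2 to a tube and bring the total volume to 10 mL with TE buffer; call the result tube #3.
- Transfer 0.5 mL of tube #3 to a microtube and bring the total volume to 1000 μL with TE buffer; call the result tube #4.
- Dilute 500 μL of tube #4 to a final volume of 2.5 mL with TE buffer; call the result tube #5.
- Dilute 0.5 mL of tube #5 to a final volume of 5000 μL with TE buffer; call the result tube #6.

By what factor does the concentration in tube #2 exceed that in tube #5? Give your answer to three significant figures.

1.00 × 10^3

Step 1: 1 mL + 99 mL = 100 mL total → factor 100/1 = 100
Step 2: 1 mL brought to 100 mL → factor 100/1 = 100
Step 3: 0.1 mL brought to 10 mL → factor 10/0.1 = 100
Step 4: 0.5 mL brought to 1000 μL → factor 1/0.5 = 2
Step 5: 500 μL brought to 2.5 mL → factor 2500/500 = 5
Dilution factor to tube #2 = 10000; to tube #5 = 1 × 10^7
[tube #2]/[tube #5] = (factor to tube #5)/(factor to tube #2) = 1 × 10^7/10000 = 1.00 × 10^3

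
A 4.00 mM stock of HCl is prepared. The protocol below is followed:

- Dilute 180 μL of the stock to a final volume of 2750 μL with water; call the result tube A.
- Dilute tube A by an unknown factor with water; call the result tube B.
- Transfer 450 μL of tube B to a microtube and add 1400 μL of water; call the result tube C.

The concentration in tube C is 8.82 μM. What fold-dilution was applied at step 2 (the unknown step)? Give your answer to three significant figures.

Step 1: 180 μL brought to 2750 μL → factor 2750/180 = 15.278
Step 2: unknown factor x
Step 3: 450 μL + 1400 μL = 1850 μL total → factor 1850/450 = 4.1111
Product of known-step factors = 62.809
Overall factor = 4.00 mM / (8.82 μM) = 453.51
x = 453.51 / 62.809 = 7.22

7.22-fold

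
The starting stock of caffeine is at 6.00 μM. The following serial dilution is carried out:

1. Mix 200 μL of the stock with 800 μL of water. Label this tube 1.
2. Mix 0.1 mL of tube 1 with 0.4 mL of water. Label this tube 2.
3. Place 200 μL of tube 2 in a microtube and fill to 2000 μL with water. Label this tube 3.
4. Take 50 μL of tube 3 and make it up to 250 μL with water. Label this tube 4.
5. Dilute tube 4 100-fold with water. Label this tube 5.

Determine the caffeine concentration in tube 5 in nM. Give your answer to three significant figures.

Step 1: 200 μL + 800 μL = 1000 μL total → factor 1000/200 = 5
Step 2: 0.1 mL + 0.4 mL = 0.5 mL total → factor 0.5/0.1 = 5
Step 3: 200 μL brought to 2000 μL → factor 2000/200 = 10
Step 4: 50 μL brought to 250 μL → factor 250/50 = 5
Step 5: 100-fold → factor 100
Overall dilution factor = 5 × 5 × 10 × 5 × 100 = 1.25 × 10^5
Final = 6.00 μM / 1.25 × 10^5 = 4.800 × 10^-5 μM = 0.0480 nM

0.0480 nM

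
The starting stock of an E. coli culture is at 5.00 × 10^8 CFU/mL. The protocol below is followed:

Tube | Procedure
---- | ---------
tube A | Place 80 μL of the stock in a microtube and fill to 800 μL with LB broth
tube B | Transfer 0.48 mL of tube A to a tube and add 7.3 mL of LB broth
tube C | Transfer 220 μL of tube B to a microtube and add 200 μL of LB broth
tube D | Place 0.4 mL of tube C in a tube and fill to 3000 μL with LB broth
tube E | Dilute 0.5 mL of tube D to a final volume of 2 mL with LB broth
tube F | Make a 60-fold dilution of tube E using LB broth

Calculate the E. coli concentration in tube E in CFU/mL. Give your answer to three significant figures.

Step 1: 80 μL brought to 800 μL → factor 800/80 = 10
Step 2: 0.48 mL + 7.3 mL = 7.78 mL total → factor 7.78/0.48 = 16.208
Step 3: 220 μL + 200 μL = 420 μL total → factor 420/220 = 1.9091
Step 4: 0.4 mL brought to 3000 μL → factor 3/0.4 = 7.5
Step 5: 0.5 mL brought to 2 mL → factor 2/0.5 = 4
Dilution factor through tube E = 10 × 16.208 × 1.9091 × 7.5 × 4 = 9283
[tube E] = 5.00 × 10^8 CFU/mL / 9283 = 5.39 × 10^4 CFU/mL

5.39 × 10^4 CFU/mL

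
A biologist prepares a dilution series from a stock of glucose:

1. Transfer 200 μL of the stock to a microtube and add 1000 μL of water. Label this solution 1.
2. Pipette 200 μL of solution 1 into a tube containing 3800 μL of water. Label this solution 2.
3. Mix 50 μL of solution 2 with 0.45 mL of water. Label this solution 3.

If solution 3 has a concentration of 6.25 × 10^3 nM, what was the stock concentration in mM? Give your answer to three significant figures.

Step 1: 200 μL + 1000 μL = 1200 μL total → factor 1200/200 = 6
Step 2: 200 μL + 3800 μL = 4000 μL total → factor 4000/200 = 20
Step 3: 50 μL + 0.45 mL = 500 μL total → factor 500/50 = 10
Overall dilution factor = 6 × 20 × 10 = 1200
Stock = 6.25 × 10^3 nM × 1200 = 7.500 × 10^6 nM = 7.50 mM

7.50 mM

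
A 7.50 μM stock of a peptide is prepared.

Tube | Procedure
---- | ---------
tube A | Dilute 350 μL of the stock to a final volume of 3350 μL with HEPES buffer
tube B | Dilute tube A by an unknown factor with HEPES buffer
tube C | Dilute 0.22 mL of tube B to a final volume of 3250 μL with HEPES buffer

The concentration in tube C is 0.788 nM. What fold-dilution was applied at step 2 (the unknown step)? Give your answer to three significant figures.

67.3-fold

Step 1: 350 μL brought to 3350 μL → factor 3350/350 = 9.5714
Step 2: unknown factor x
Step 3: 0.22 mL brought to 3250 μL → factor 3.25/0.22 = 14.773
Product of known-step factors = 141.4
Overall factor = 7.50 μM / (0.788 nM) = 9517.8
x = 9517.8 / 141.4 = 67.3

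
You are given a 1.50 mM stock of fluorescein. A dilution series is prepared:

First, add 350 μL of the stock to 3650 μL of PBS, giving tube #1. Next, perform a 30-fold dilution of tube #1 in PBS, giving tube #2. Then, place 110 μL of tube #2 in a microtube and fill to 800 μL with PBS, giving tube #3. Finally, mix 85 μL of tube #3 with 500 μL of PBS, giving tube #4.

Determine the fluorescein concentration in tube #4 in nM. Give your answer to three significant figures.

87.4 nM

Step 1: 350 μL + 3650 μL = 4000 μL total → factor 4000/350 = 11.429
Step 2: 30-fold → factor 30
Step 3: 110 μL brought to 800 μL → factor 800/110 = 7.2727
Step 4: 85 μL + 500 μL = 585 μL total → factor 585/85 = 6.8824
Overall dilution factor = 11.429 × 30 × 7.2727 × 6.8824 = 17161
Final = 1.50 mM / 17161 = 8.741 × 10^-5 mM = 87.4 nM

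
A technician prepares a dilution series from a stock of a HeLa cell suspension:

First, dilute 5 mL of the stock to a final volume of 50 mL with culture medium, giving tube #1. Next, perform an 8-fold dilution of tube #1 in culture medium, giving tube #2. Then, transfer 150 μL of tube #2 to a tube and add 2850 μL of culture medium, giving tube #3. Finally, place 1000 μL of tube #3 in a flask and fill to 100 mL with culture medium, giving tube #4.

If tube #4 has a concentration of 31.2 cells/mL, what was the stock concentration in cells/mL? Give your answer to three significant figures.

Step 1: 5 mL brought to 50 mL → factor 50/5 = 10
Step 2: 8-fold → factor 8
Step 3: 150 μL + 2850 μL = 3000 μL total → factor 3000/150 = 20
Step 4: 1000 μL brought to 100 mL → factor 1 × 10^5/1000 = 100
Overall dilution factor = 10 × 8 × 20 × 100 = 1.6 × 10^5
Stock = 31.2 cells/mL × 1.6 × 10^5 = 4.99 × 10^6 cells/mL

4.99 × 10^6 cells/mL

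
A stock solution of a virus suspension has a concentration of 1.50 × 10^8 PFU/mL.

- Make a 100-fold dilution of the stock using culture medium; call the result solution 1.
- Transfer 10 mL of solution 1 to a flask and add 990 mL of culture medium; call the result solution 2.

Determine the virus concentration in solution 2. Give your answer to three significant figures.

1.50 × 10^4 PFU/mL

Step 1: 100-fold → factor 100
Step 2: 10 mL + 990 mL = 1000 mL total → factor 1000/10 = 100
Overall dilution factor = 100 × 100 = 10000
Final = 1.50 × 10^8 PFU/mL / 10000 = 1.50 × 10^4 PFU/mL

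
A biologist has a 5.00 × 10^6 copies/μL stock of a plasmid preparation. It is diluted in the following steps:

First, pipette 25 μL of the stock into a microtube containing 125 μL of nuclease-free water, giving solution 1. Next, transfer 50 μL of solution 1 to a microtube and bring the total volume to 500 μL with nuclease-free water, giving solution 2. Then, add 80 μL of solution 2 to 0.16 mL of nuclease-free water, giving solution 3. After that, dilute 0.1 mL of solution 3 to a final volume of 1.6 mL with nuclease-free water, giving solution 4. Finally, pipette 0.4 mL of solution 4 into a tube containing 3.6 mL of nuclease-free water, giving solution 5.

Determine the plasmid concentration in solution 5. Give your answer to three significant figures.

174 copies/μL

Step 1: 25 μL + 125 μL = 150 μL total → factor 150/25 = 6
Step 2: 50 μL brought to 500 μL → factor 500/50 = 10
Step 3: 80 μL + 0.16 mL = 240 μL total → factor 240/80 = 3
Step 4: 0.1 mL brought to 1.6 mL → factor 1.6/0.1 = 16
Step 5: 0.4 mL + 3.6 mL = 4 mL total → factor 4/0.4 = 10
Overall dilution factor = 6 × 10 × 3 × 16 × 10 = 28800
Final = 5.00 × 10^6 copies/μL / 28800 = 174 copies/μL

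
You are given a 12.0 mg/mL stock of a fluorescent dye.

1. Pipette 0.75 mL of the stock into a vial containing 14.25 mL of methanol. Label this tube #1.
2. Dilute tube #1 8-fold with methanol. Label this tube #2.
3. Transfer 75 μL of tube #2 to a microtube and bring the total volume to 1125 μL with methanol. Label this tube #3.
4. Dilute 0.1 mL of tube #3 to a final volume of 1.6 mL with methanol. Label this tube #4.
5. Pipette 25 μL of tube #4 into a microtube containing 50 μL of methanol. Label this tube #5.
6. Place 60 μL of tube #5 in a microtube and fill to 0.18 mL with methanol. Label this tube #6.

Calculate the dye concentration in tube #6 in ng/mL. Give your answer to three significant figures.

34.7 ng/mL

Step 1: 0.75 mL + 14.25 mL = 15 mL total → factor 15/0.75 = 20
Step 2: 8-fold → factor 8
Step 3: 75 μL brought to 1125 μL → factor 1125/75 = 15
Step 4: 0.1 mL brought to 1.6 mL → factor 1.6/0.1 = 16
Step 5: 25 μL + 50 μL = 75 μL total → factor 75/25 = 3
Step 6: 60 μL brought to 0.18 mL → factor 180/60 = 3
Dilution factor through tube #6 = 20 × 8 × 15 × 16 × 3 × 3 = 3.456 × 10^5
[tube #6] = 12.0 mg/mL / 3.456 × 10^5 = 3.472 × 10^-5 mg/mL = 34.7 ng/mL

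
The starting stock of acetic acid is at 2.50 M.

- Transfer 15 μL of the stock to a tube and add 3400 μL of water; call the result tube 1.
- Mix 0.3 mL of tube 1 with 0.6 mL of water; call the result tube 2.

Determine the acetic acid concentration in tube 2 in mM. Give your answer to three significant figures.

Step 1: 15 μL + 3400 μL = 3415 μL total → factor 3415/15 = 227.67
Step 2: 0.3 mL + 0.6 mL = 0.9 mL total → factor 0.9/0.3 = 3
Overall dilution factor = 227.67 × 3 = 683
Final = 2.50 M / 683 = 0.003660 M = 3.66 mM

3.66 mM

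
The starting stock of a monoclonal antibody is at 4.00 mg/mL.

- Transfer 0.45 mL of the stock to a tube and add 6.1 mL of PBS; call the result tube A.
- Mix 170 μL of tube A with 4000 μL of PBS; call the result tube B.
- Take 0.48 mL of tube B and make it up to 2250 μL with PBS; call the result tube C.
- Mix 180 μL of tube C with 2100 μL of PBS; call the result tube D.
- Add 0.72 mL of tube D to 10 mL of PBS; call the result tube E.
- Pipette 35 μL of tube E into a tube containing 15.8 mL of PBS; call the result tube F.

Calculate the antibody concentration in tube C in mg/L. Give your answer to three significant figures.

Step 1: 0.45 mL + 6.1 mL = 6.55 mL total → factor 6.55/0.45 = 14.556
Step 2: 170 μL + 4000 μL = 4170 μL total → factor 4170/170 = 24.529
Step 3: 0.48 mL brought to 2250 μL → factor 2.25/0.48 = 4.6875
Dilution factor through tube C = 14.556 × 24.529 × 4.6875 = 1673.6
[tube C] = 4.00 mg/mL / 1673.6 = 0.002390 mg/mL = 2.39 mg/L

2.39 mg/L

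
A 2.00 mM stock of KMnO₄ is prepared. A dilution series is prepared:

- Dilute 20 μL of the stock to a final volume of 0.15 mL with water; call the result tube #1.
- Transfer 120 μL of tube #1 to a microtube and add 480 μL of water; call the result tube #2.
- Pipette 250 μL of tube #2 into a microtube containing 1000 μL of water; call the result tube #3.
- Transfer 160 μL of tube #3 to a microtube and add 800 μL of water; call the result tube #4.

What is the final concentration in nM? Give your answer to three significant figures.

1.78 × 10^3 nM

Step 1: 20 μL brought to 0.15 mL → factor 150/20 = 7.5
Step 2: 120 μL + 480 μL = 600 μL total → factor 600/120 = 5
Step 3: 250 μL + 1000 μL = 1250 μL total → factor 1250/250 = 5
Step 4: 160 μL + 800 μL = 960 μL total → factor 960/160 = 6
Overall dilution factor = 7.5 × 5 × 5 × 6 = 1125
Final = 2.00 mM / 1125 = 0.001778 mM = 1.78 × 10^3 nM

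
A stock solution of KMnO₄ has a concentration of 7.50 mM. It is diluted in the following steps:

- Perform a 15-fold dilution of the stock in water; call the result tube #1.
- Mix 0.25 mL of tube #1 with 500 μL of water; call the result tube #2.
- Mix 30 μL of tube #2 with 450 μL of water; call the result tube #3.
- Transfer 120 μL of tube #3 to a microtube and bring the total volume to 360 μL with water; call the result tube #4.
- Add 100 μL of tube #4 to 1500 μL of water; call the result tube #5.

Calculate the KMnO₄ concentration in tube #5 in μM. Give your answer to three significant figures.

Step 1: 15-fold → factor 15
Step 2: 0.25 mL + 500 μL = 0.75 mL total → factor 0.75/0.25 = 3
Step 3: 30 μL + 450 μL = 480 μL total → factor 480/30 = 16
Step 4: 120 μL brought to 360 μL → factor 360/120 = 3
Step 5: 100 μL + 1500 μL = 1600 μL total → factor 1600/100 = 16
Dilution factor through tube #5 = 15 × 3 × 16 × 3 × 16 = 34560
[tube #5] = 7.50 mM / 34560 = 0.0002170 mM = 0.217 μM

0.217 μM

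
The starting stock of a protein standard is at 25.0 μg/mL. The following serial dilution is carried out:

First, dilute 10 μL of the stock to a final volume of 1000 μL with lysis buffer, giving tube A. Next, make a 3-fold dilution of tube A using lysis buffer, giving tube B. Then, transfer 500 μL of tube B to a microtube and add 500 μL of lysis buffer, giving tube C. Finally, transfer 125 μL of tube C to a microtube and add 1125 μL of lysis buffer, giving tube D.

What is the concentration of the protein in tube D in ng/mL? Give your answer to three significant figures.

Step 1: 10 μL brought to 1000 μL → factor 1000/10 = 100
Step 2: 3-fold → factor 3
Step 3: 500 μL + 500 μL = 1000 μL total → factor 1000/500 = 2
Step 4: 125 μL + 1125 μL = 1250 μL total → factor 1250/125 = 10
Overall dilution factor = 100 × 3 × 2 × 10 = 6000
Final = 25.0 μg/mL / 6000 = 0.004167 μg/mL = 4.17 ng/mL

4.17 ng/mL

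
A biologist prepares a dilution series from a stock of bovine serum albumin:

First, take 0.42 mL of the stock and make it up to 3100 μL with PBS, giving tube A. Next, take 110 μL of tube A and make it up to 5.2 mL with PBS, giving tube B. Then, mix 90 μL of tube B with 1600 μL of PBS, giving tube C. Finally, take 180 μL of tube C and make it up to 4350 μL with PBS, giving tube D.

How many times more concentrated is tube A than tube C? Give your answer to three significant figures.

Step 1: 0.42 mL brought to 3100 μL → factor 3.1/0.42 = 7.381
Step 2: 110 μL brought to 5.2 mL → factor 5200/110 = 47.273
Step 3: 90 μL + 1600 μL = 1690 μL total → factor 1690/90 = 18.778
Dilution factor to tube A = 7.381; to tube C = 6551.9
[tube A]/[tube C] = (factor to tube C)/(factor to tube A) = 6551.9/7.381 = 888

888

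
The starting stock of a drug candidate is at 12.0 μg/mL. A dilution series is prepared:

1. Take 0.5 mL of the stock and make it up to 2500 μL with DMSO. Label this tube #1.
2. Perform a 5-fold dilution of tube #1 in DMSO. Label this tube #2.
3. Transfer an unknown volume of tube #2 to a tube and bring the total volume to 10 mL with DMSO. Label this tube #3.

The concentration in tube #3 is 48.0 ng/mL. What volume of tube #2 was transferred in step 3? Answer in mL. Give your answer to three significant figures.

Step 1: 0.5 mL brought to 2500 μL → factor 2.5/0.5 = 5
Step 2: 5-fold → factor 5
Step 3: v brought to 10 mL → factor = 10 mL/v
Product of known-step factors = 25
Overall factor = 12.0 μg/mL / (48.0 ng/mL) = 250
Step-3 factor = 250 / 25 = 10
v = 10 mL / 10 = 1.00 mL

1.00 mL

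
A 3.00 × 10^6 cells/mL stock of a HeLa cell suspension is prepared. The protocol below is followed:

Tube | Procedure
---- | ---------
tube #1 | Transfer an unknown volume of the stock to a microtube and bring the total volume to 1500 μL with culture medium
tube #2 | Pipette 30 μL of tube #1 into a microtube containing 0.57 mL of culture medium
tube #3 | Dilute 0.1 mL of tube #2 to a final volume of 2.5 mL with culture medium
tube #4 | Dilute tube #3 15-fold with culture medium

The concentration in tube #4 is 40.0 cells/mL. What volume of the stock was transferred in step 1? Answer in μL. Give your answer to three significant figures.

Step 1: v brought to 1500 μL → factor = 1500 μL/v
Step 2: 30 μL + 0.57 mL = 600 μL total → factor 600/30 = 20
Step 3: 0.1 mL brought to 2.5 mL → factor 2.5/0.1 = 25
Step 4: 15-fold → factor 15
Product of known-step factors = 7500
Overall factor = 3.00 × 10^6 cells/mL / (40.0 cells/mL) = 75000
Step-1 factor = 75000 / 7500 = 10
v = 1500 μL / 10 = 150 μL

150 μL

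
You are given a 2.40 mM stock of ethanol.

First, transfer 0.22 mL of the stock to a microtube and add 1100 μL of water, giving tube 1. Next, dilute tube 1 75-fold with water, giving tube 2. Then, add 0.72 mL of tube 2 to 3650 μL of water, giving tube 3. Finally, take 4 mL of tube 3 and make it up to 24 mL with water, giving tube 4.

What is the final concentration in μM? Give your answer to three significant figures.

0.146 μM

Step 1: 0.22 mL + 1100 μL = 1.32 mL total → factor 1.32/0.22 = 6
Step 2: 75-fold → factor 75
Step 3: 0.72 mL + 3650 μL = 4.37 mL total → factor 4.37/0.72 = 6.0694
Step 4: 4 mL brought to 24 mL → factor 24/4 = 6
Overall dilution factor = 6 × 75 × 6.0694 × 6 = 16388
Final = 2.40 mM / 16388 = 0.0001465 mM = 0.146 μM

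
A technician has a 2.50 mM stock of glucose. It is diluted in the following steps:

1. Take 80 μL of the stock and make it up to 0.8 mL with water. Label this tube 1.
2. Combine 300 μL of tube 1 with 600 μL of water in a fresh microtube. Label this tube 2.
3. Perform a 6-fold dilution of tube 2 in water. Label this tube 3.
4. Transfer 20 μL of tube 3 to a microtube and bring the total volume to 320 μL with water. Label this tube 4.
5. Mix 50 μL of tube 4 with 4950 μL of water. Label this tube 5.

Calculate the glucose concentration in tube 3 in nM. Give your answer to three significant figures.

1.39 × 10^4 nM

Step 1: 80 μL brought to 0.8 mL → factor 800/80 = 10
Step 2: 300 μL + 600 μL = 900 μL total → factor 900/300 = 3
Step 3: 6-fold → factor 6
Dilution factor through tube 3 = 10 × 3 × 6 = 180
[tube 3] = 2.50 mM / 180 = 0.01389 mM = 1.39 × 10^4 nM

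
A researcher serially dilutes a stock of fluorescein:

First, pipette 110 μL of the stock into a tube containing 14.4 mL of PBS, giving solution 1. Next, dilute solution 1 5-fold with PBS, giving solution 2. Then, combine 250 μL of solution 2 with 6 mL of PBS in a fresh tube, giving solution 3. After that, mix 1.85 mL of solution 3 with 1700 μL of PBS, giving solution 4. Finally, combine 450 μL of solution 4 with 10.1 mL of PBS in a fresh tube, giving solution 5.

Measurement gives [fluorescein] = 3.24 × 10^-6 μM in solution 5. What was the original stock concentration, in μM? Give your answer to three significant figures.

2.40 μM

Step 1: 110 μL + 14.4 mL = 14510 μL total → factor 14510/110 = 131.91
Step 2: 5-fold → factor 5
Step 3: 250 μL + 6 mL = 6250 μL total → factor 6250/250 = 25
Step 4: 1.85 mL + 1700 μL = 3.55 mL total → factor 3.55/1.85 = 1.9189
Step 5: 450 μL + 10.1 mL = 10550 μL total → factor 10550/450 = 23.444
Overall dilution factor = 131.91 × 5 × 25 × 1.9189 × 23.444 = 7.4179 × 10^5
Stock = 3.24 × 10^-6 μM × 7.4179 × 10^5 = 2.40 μM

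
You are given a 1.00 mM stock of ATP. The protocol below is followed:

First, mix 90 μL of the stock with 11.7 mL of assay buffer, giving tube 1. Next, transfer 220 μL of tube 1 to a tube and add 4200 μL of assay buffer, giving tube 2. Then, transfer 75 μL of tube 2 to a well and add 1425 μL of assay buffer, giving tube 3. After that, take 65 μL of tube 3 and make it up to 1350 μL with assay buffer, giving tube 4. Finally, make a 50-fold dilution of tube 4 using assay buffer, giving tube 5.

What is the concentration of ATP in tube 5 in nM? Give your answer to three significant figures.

0.0183 nM

Step 1: 90 μL + 11.7 mL = 11790 μL total → factor 11790/90 = 131
Step 2: 220 μL + 4200 μL = 4420 μL total → factor 4420/220 = 20.091
Step 3: 75 μL + 1425 μL = 1500 μL total → factor 1500/75 = 20
Step 4: 65 μL brought to 1350 μL → factor 1350/65 = 20.769
Step 5: 50-fold → factor 50
Overall dilution factor = 131 × 20.091 × 20 × 20.769 × 50 = 5.4663 × 10^7
Final = 1.00 mM / 5.4663 × 10^7 = 1.829 × 10^-8 mM = 0.0183 nM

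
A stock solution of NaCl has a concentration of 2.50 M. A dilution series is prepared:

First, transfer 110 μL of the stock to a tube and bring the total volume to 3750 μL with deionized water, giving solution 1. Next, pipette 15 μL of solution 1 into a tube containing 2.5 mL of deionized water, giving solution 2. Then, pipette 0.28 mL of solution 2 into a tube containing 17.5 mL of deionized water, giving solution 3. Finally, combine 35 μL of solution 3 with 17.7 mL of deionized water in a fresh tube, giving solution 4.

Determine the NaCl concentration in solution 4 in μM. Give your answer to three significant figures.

0.0136 μM

Step 1: 110 μL brought to 3750 μL → factor 3750/110 = 34.091
Step 2: 15 μL + 2.5 mL = 2515 μL total → factor 2515/15 = 167.67
Step 3: 0.28 mL + 17.5 mL = 17.78 mL total → factor 17.78/0.28 = 63.5
Step 4: 35 μL + 17.7 mL = 17735 μL total → factor 17735/35 = 506.71
Overall dilution factor = 34.091 × 167.67 × 63.5 × 506.71 = 1.8392 × 10^8
Final = 2.50 M / 1.8392 × 10^8 = 1.359 × 10^-8 M = 0.0136 μM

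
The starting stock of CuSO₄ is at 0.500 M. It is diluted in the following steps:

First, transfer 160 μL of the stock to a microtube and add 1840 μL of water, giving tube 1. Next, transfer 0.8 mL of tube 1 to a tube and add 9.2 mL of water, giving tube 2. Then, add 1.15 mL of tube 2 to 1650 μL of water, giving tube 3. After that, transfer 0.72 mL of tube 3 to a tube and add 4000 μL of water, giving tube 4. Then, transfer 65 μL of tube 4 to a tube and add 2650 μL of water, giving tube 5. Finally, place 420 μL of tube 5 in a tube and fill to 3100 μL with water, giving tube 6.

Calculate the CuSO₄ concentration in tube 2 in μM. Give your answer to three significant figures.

3.20 × 10^3 μM

Step 1: 160 μL + 1840 μL = 2000 μL total → factor 2000/160 = 12.5
Step 2: 0.8 mL + 9.2 mL = 10 mL total → factor 10/0.8 = 12.5
Dilution factor through tube 2 = 12.5 × 12.5 = 156.25
[tube 2] = 0.500 M / 156.25 = 0.003200 M = 3.20 × 10^3 μM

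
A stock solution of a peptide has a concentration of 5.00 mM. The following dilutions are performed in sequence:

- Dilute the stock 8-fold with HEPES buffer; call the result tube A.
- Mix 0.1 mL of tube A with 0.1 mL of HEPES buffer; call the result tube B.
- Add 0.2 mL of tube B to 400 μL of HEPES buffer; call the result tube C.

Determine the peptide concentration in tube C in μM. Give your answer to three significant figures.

Step 1: 8-fold → factor 8
Step 2: 0.1 mL + 0.1 mL = 0.2 mL total → factor 0.2/0.1 = 2
Step 3: 0.2 mL + 400 μL = 0.6 mL total → factor 0.6/0.2 = 3
Overall dilution factor = 8 × 2 × 3 = 48
Final = 5.00 mM / 48 = 0.1042 mM = 104 μM

104 μM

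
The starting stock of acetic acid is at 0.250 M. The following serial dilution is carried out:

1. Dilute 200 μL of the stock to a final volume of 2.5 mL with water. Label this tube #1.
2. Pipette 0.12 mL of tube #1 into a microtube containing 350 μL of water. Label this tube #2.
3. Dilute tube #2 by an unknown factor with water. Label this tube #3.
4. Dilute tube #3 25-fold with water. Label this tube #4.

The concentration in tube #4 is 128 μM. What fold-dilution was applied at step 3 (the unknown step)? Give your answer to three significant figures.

Step 1: 200 μL brought to 2.5 mL → factor 2500/200 = 12.5
Step 2: 0.12 mL + 350 μL = 0.47 mL total → factor 0.47/0.12 = 3.9167
Step 3: unknown factor x
Step 4: 25-fold → factor 25
Product of known-step factors = 1224
Overall factor = 0.250 M / (128 μM) = 1953.1
x = 1953.1 / 1224 = 1.60

1.60-fold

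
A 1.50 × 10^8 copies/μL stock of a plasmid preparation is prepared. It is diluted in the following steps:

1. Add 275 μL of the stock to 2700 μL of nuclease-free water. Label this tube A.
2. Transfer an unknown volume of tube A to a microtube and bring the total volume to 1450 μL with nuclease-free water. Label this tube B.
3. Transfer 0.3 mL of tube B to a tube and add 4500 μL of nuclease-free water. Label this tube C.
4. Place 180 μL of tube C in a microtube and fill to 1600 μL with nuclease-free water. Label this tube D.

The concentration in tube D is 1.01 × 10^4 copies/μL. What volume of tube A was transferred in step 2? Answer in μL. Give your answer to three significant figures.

150 μL

Step 1: 275 μL + 2700 μL = 2975 μL total → factor 2975/275 = 10.818
Step 2: v brought to 1450 μL → factor = 1450 μL/v
Step 3: 0.3 mL + 4500 μL = 4.8 mL total → factor 4.8/0.3 = 16
Step 4: 180 μL brought to 1600 μL → factor 1600/180 = 8.8889
Product of known-step factors = 1538.6
Overall factor = 1.50 × 10^8 copies/μL / (1.01 × 10^4 copies/μL) = 14851
Step-2 factor = 14851 / 1538.6 = 9.6527
v = 1450 μL / 9.6527 = 150 μL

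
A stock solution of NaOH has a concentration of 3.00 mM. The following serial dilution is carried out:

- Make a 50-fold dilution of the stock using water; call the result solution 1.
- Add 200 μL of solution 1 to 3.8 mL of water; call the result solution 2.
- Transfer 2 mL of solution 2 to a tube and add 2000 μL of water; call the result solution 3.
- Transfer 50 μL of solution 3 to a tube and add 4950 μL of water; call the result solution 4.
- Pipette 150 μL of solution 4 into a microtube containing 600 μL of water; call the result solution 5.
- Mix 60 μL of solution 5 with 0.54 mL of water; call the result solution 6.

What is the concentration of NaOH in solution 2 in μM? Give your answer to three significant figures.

Step 1: 50-fold → factor 50
Step 2: 200 μL + 3.8 mL = 4000 μL total → factor 4000/200 = 20
Dilution factor through solution 2 = 50 × 20 = 1000
[solution 2] = 3.00 mM / 1000 = 0.003000 mM = 3.00 μM

3.00 μM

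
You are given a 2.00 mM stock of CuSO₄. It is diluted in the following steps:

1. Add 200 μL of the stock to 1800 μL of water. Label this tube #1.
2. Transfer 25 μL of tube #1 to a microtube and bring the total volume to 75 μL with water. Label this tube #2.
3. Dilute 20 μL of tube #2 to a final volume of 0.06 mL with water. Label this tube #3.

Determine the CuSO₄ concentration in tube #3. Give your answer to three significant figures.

0.0222 mM

Step 1: 200 μL + 1800 μL = 2000 μL total → factor 2000/200 = 10
Step 2: 25 μL brought to 75 μL → factor 75/25 = 3
Step 3: 20 μL brought to 0.06 mL → factor 60/20 = 3
Overall dilution factor = 10 × 3 × 3 = 90
Final = 2.00 mM / 90 = 0.0222 mM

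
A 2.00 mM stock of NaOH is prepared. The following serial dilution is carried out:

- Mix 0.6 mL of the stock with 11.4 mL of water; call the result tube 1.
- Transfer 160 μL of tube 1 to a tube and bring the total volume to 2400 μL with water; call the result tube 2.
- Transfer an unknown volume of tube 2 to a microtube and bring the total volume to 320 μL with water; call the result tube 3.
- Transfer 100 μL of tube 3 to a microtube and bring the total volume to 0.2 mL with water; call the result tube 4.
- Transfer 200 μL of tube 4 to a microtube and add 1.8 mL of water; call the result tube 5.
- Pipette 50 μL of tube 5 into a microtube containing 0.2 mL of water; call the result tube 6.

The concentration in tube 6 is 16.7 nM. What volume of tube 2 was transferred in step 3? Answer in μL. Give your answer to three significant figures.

80.2 μL

Step 1: 0.6 mL + 11.4 mL = 12 mL total → factor 12/0.6 = 20
Step 2: 160 μL brought to 2400 μL → factor 2400/160 = 15
Step 3: v brought to 320 μL → factor = 320 μL/v
Step 4: 100 μL brought to 0.2 mL → factor 200/100 = 2
Step 5: 200 μL + 1.8 mL = 2000 μL total → factor 2000/200 = 10
Step 6: 50 μL + 0.2 mL = 250 μL total → factor 250/50 = 5
Product of known-step factors = 30000
Overall factor = 2.00 mM / (16.7 nM) = 1.1976 × 10^5
Step-3 factor = 1.1976 × 10^5 / 30000 = 3.992
v = 320 μL / 3.992 = 80.2 μL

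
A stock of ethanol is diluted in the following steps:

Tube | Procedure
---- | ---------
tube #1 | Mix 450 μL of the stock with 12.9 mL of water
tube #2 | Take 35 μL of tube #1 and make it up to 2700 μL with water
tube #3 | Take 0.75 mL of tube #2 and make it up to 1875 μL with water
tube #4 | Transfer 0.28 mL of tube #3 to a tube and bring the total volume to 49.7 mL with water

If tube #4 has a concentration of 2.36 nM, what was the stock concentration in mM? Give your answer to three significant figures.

2.40 mM

Step 1: 450 μL + 12.9 mL = 13350 μL total → factor 13350/450 = 29.667
Step 2: 35 μL brought to 2700 μL → factor 2700/35 = 77.143
Step 3: 0.75 mL brought to 1875 μL → factor 1.875/0.75 = 2.5
Step 4: 0.28 mL brought to 49.7 mL → factor 49.7/0.28 = 177.5
Overall dilution factor = 29.667 × 77.143 × 2.5 × 177.5 = 1.0156 × 10^6
Stock = 2.36 nM × 1.0156 × 10^6 = 2.397 × 10^6 nM = 2.40 mM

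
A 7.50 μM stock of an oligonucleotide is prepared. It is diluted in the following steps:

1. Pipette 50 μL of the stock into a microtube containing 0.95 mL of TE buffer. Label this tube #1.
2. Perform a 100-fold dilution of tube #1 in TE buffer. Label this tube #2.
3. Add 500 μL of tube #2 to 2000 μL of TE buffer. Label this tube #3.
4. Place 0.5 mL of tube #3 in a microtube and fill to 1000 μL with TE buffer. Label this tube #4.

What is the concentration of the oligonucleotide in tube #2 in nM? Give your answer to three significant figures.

3.75 nM

Step 1: 50 μL + 0.95 mL = 1000 μL total → factor 1000/50 = 20
Step 2: 100-fold → factor 100
Dilution factor through tube #2 = 20 × 100 = 2000
[tube #2] = 7.50 μM / 2000 = 0.003750 μM = 3.75 nM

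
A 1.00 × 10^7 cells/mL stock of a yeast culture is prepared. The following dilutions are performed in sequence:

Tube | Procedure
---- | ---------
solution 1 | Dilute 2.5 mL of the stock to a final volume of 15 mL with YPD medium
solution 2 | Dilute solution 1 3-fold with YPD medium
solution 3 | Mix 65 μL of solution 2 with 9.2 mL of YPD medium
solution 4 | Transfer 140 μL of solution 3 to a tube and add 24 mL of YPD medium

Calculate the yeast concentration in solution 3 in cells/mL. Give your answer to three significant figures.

Step 1: 2.5 mL brought to 15 mL → factor 15/2.5 = 6
Step 2: 3-fold → factor 3
Step 3: 65 μL + 9.2 mL = 9265 μL total → factor 9265/65 = 142.54
Dilution factor through solution 3 = 6 × 3 × 142.54 = 2565.7
[solution 3] = 1.00 × 10^7 cells/mL / 2565.7 = 3.90 × 10^3 cells/mL

3.90 × 10^3 cells/mL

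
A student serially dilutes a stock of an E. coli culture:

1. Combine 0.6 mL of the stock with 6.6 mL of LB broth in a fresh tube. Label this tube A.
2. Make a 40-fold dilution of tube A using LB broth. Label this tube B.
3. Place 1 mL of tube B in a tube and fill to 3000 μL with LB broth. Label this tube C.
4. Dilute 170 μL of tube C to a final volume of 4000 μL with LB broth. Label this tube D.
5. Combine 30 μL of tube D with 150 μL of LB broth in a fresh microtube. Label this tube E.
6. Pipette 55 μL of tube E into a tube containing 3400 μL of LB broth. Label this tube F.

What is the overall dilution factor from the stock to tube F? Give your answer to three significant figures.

1.28 × 10^7

Step 1: 0.6 mL + 6.6 mL = 7.2 mL total → factor 7.2/0.6 = 12
Step 2: 40-fold → factor 40
Step 3: 1 mL brought to 3000 μL → factor 3/1 = 3
Step 4: 170 μL brought to 4000 μL → factor 4000/170 = 23.529
Step 5: 30 μL + 150 μL = 180 μL total → factor 180/30 = 6
Step 6: 55 μL + 3400 μL = 3455 μL total → factor 3455/55 = 62.818
Overall dilution factor = 12 × 40 × 3 × 23.529 × 6 × 62.818 = 1.2771 × 10^7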